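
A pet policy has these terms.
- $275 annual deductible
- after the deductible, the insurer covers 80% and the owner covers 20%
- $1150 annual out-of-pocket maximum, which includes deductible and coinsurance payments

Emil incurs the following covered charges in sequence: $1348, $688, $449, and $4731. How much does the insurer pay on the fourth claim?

Claim 1 — $1348: deductible takes $275, $1073 remains; 20% of $1073 = $214.60. Cost to owner: $489.60. OOP to date $489.60. Insurer: $1348 − $489.60 = $858.40.
Claim 2 — $688: deductible met; 20% of $688 = $137.60. Owner pays $137.60; OOP now $627.20. Insurer: $688 − $137.60 = $550.40.
Claim 3 — $449: deductible already satisfied, so owner's share is 20% × $449 = $89.80. Owner pays $89.80; OOP now $717. Plan pays $449 − $89.80 = $359.20.
Claim 4 — $4731: 20% coinsurance on $4731 = $946.20. OOP would hit $1663.20 > $1150, so the cap limits the owner to $1150 − $717 = $433. Insurer: $4731 − $433 = $4298.

$4298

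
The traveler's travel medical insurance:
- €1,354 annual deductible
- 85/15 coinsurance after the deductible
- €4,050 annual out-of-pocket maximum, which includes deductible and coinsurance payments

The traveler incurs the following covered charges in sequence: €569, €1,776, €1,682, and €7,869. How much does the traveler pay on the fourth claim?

€1,180.35

Claim 1 — €569: fully absorbed by the deductible. Traveler owes €569 (running OOP €569).
Claim 2 — €1,776: €785 to deductible, leaving €991; coinsurance €991 × 15% = €148.65. Traveler owes €933.65 (running OOP €1,502.65).
Claim 3 — €1,682: deductible already satisfied, so traveler's share is 15% × €1,682 = €252.30. Traveler pays €252.30; OOP now €1,754.95.
Claim 4 — €7,869: deductible met; 15% of €7,869 = €1,180.35. Cost to traveler: €1,180.35. OOP to date €2,935.30.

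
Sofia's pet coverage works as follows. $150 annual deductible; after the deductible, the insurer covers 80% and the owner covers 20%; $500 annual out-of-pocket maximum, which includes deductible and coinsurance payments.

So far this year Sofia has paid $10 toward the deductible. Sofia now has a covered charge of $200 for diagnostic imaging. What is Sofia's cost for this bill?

$152

Remaining deductible: $150 − $10 = $140.
After the $140 deductible portion, $200 − $140 = $60 is subject to coinsurance.
20% of $60 = $12 falls to the owner.
So the owner owes $140 + $12 = $152 before any cap.
Total out-of-pocket so far would be $10 + $152 = $162, below the $500 cap — no reduction.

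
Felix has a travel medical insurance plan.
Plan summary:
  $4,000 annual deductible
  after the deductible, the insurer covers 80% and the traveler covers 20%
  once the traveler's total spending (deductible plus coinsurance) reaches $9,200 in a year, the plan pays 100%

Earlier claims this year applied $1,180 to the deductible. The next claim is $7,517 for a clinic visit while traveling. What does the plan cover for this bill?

$3,757.60

$1,180 of the $4,000 deductible is already met, leaving $2,820.
The remaining $4,697 (= $7,517 − $2,820) moves to coinsurance.
Coinsurance: $4,697 × 20% = $939.40.
So the traveler owes $2,820 + $939.40 = $3,759.40 before any cap.
Total out-of-pocket so far would be $1,180 + $3,759.40 = $4,939.40, below the $9,200 cap — no reduction.
The plan picks up $7,517 − $3,759.40 = $3,757.60.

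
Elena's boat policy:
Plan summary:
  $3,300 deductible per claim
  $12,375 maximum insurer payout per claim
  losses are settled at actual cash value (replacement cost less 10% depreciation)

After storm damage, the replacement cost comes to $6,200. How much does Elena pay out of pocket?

$3,920

Depreciate 10%: the covered value is $6,200 × 0.9 = $5,580.
Subtract the deductible: $5,580 − $3,300 = $2,280.
$2,280 is within the $12,375 limit, so the insurer pays $2,280.
Out of pocket: $6,200 − $2,280 = $3,920.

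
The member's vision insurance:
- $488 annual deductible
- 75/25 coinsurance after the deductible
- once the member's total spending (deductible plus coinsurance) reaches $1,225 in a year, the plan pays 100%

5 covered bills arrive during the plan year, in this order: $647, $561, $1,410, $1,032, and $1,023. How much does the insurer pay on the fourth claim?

$827.50

#1 ($647): deductible takes $488, $159 remains; coinsurance $159 × 25% = $39.75. Member pays $527.75; OOP now $527.75. Plan pays $647 − $527.75 = $119.25.
#2 ($561): deductible met; 25% of $561 = $140.25. Member pays $140.25; OOP now $668. Insurer: $561 − $140.25 = $420.75.
#3 ($1,410): deductible already satisfied, so member's share is 25% × $1,410 = $352.50. Cost to member: $352.50. OOP to date $1,020.50. Plan pays $1,410 − $352.50 = $1,057.50.
#4 ($1,032): deductible met; 25% of $1,032 = $258. That would push OOP to $1,278.50, over the $1,225 cap, so member pays $1,225 − $1,020.50 = $204.50. Insurer: $1,032 − $204.50 = $827.50.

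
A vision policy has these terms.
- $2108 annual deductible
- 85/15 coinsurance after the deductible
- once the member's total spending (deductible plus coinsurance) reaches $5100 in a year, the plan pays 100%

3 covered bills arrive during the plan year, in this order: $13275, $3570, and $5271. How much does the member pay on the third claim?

$781.45

Claim 1 — $13275: deductible takes $2108, $11167 remains; 15% of $11167 = $1675.05. Member pays $3783.05; OOP now $3783.05.
Claim 2 — $3570: deductible already satisfied, so member's share is 15% × $3570 = $535.50. Member owes $535.50 (running OOP $4318.55).
Claim 3 — $5271: deductible met; 15% of $5271 = $790.65. That would push OOP to $5109.20, over the $5100 cap, so member pays $5100 − $4318.55 = $781.45.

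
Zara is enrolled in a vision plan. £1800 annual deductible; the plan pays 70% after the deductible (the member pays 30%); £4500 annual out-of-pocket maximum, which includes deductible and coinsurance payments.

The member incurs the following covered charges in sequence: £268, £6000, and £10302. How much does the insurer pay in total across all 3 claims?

Claim 1 (£268): entire amount goes to the deductible. Member pays £268; OOP now £268. Insurer: £268 − £268 = £0.
Claim 2 (£6000): deductible takes £1532, £4468 remains; 30% of £4468 = £1340.40. Member pays £2872.40; OOP now £3140.40. Insurer: £6000 − £2872.40 = £3127.60.
Claim 3 (£10302): deductible already satisfied, so member's share is 30% × £10302 = £3090.60. Adding that to £3140.40 gives £6231, past the £4500 cap; member pays only £4500 − £3140.40 = £1359.60. Insurer: £10302 − £1359.60 = £8942.40.
Insurer total: £0 + £3127.60 + £8942.40 = £12070.

£12070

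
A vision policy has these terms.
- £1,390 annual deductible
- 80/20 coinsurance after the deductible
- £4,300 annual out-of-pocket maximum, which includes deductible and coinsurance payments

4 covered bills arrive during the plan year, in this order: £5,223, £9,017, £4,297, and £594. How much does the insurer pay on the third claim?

#1 (£5,223): deductible takes £1,390, £3,833 remains; coinsurance £3,833 × 20% = £766.60. Cost to member: £2,156.60. OOP to date £2,156.60. Plan pays £5,223 − £2,156.60 = £3,066.40.
#2 (£9,017): deductible met; 20% of £9,017 = £1,803.40. Member owes £1,803.40 (running OOP £3,960). Insurer: £9,017 − £1,803.40 = £7,213.60.
#3 (£4,297): 20% coinsurance on £4,297 = £859.40. OOP would hit £4,819.40 > £4,300, so the cap limits the member to £4,300 − £3,960 = £340. Insurer: £4,297 − £340 = £3,957.

£3,957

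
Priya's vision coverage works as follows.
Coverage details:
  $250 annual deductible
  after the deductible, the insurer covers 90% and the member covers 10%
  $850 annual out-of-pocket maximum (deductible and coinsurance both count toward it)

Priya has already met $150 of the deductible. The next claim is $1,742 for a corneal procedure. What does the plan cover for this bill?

$1,477.80

Remaining deductible: $250 − $150 = $100.
That leaves $1,742 − $100 = $1,642 for coinsurance.
Member's 10% share of $1,642 is $164.20.
That puts the member's cost at $100 + $164.20 = $264.20 before any cap.
Year-to-date out-of-pocket becomes $150 + $264.20 = $414.20, still under the $850 maximum, so no cap applies.
The insurer covers the remainder: $1,742 − $264.20 = $1,477.80.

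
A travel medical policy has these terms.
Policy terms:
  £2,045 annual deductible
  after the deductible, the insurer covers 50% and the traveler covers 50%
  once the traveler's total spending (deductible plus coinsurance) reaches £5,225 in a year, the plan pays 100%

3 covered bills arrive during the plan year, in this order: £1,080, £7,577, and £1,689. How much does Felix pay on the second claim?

Bill 1, £1,080: all of it applies to the deductible. Traveler pays £1,080; OOP now £1,080.
Bill 2, £7,577: deductible takes £965, £6,612 remains; coinsurance £6,612 × 50% = £3,306. Claim cost before the cap: £965 + £3,306 = £4,271. That would push OOP to £5,351, over the £5,225 cap, so traveler pays £5,225 − £1,080 = £4,145.

£4,145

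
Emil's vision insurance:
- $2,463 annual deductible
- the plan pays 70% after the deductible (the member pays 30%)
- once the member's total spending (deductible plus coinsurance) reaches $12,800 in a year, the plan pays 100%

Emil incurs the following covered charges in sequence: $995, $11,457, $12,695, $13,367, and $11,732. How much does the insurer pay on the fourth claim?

$9,835.20

Claim 1 ($995): all of it applies to the deductible. Member pays $995; OOP now $995. Insurer: $995 − $995 = $0.
Claim 2 ($11,457): $1,468 to deductible, leaving $9,989; 30% of $9,989 = $2,996.70. Member pays $4,464.70; OOP now $5,459.70. Plan pays $11,457 − $4,464.70 = $6,992.30.
Claim 3 ($12,695): deductible already satisfied, so member's share is 30% × $12,695 = $3,808.50. Member owes $3,808.50 (running OOP $9,268.20). Insurer: $12,695 − $3,808.50 = $8,886.50.
Claim 4 ($13,367): deductible met; 30% of $13,367 = $4,010.10. That would push OOP to $13,278.30, over the $12,800 cap, so member pays $12,800 − $9,268.20 = $3,531.80. Plan pays $13,367 − $3,531.80 = $9,835.20.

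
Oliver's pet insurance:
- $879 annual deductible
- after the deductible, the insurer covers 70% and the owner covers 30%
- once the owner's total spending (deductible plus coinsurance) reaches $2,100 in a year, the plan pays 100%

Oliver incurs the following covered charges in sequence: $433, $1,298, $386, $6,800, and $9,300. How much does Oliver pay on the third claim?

$115.80

Claim 1 — $433: all of it applies to the deductible. Cost to owner: $433. OOP to date $433.
Claim 2 — $1,298: $446 to deductible, leaving $852; coinsurance $852 × 30% = $255.60. Owner pays $701.60; OOP now $1,134.60.
Claim 3 — $386: deductible met; 30% of $386 = $115.80. Owner pays $115.80; OOP now $1,250.40.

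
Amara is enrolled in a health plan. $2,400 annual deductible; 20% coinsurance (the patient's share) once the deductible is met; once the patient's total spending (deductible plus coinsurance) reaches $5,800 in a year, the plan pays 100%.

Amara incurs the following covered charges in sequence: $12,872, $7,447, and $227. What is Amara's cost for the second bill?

$1,305.60

Claim 1 ($12,872): deductible takes $2,400, $10,472 remains; coinsurance $10,472 × 20% = $2,094.40. Patient pays $4,494.40; OOP now $4,494.40.
Claim 2 ($7,447): 20% coinsurance on $7,447 = $1,489.40. That would push OOP to $5,983.80, over the $5,800 cap, so patient pays $5,800 − $4,494.40 = $1,305.60.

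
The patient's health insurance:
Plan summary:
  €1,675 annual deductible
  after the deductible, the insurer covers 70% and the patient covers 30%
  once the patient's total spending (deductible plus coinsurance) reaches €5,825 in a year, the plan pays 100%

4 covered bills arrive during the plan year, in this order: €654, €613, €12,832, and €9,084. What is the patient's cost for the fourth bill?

Claim 1 (€654): fully absorbed by the deductible. Patient pays €654; OOP now €654.
Claim 2 (€613): fully absorbed by the deductible. Cost to patient: €613. OOP to date €1,267.
Claim 3 (€12,832): €408 to deductible, leaving €12,424; 30% of €12,424 = €3,727.20. Cost to patient: €4,135.20. OOP to date €5,402.20.
Claim 4 (€9,084): deductible already satisfied, so patient's share is 30% × €9,084 = €2,725.20. That would push OOP to €8,127.40, over the €5,825 cap, so patient pays €5,825 − €5,402.20 = €422.80.

€422.80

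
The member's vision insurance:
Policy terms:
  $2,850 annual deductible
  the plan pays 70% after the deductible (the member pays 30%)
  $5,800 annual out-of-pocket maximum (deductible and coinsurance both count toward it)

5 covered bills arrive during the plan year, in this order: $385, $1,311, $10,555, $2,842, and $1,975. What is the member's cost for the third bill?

$3,974.30

Bill 1, $385: fully absorbed by the deductible. Member pays $385; OOP now $385.
Bill 2, $1,311: fully absorbed by the deductible. Member owes $1,311 (running OOP $1,696).
Bill 3, $10,555: $1,154 finishes the deductible; $9,401 goes to coinsurance; 30% of $9,401 = $2,820.30. Cost to member: $3,974.30. OOP to date $5,670.30.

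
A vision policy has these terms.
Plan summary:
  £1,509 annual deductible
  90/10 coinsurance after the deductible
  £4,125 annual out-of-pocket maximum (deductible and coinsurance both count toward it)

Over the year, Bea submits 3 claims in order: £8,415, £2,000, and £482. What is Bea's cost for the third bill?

Claim 1 (£8,415): £1,509 finishes the deductible; £6,906 goes to coinsurance; coinsurance £6,906 × 10% = £690.60. Member pays £2,199.60; OOP now £2,199.60.
Claim 2 (£2,000): 10% coinsurance on £2,000 = £200. Member owes £200 (running OOP £2,399.60).
Claim 3 (£482): deductible met; 10% of £482 = £48.20. Member owes £48.20 (running OOP £2,447.80).

£48.20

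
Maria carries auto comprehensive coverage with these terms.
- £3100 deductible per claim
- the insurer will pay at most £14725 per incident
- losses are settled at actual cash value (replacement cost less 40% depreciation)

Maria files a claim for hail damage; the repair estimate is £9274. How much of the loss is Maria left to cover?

£6809.60

At 40% depreciation, ACV = £9274 − £3709.60 = £5564.40.
Less the £3100 deductible: £5564.40 − £3100 = £2464.40.
That's under the £14725 cap, so the insurer reimburses the full £2464.40.
Out of pocket: £9274 − £2464.40 = £6809.60.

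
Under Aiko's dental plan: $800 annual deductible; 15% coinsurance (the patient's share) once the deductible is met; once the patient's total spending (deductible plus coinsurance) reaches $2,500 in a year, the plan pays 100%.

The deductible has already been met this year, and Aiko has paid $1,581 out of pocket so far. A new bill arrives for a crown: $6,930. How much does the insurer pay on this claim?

$6,011

The deductible is already satisfied, so the full bill goes to coinsurance.
15% of $6,930 = $1,039.50 falls to the patient.
Adding $1,039.50 to the $1,581 already spent would give $2,620.50, which exceeds the $2,500 cap; the patient pays just $2,500 − $1,581 = $919.
Insurer pays the balance: $6,930 − $919 = $6,011.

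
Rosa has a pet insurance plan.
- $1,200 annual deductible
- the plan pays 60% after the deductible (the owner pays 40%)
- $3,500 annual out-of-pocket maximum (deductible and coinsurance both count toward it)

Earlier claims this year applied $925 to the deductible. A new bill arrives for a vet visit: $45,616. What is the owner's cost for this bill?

$2,575

Deductible still to meet: $1,200 − $925 = $275.
That leaves $45,616 − $275 = $45,341 for coinsurance.
Coinsurance: $45,341 × 40% = $18,136.40.
So the owner owes $275 + $18,136.40 = $18,411.40 before any cap.
That would bring total out-of-pocket to $19,336.40, past the $3,500 cap. The owner is capped at $3,500 − $925 = $2,575 on this claim.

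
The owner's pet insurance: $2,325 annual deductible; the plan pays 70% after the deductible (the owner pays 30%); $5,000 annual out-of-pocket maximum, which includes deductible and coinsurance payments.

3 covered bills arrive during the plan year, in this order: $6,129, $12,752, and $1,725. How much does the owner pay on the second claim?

$1,533.80

#1 ($6,129): deductible takes $2,325, $3,804 remains; 30% of $3,804 = $1,141.20. Owner owes $3,466.20 (running OOP $3,466.20).
#2 ($12,752): 30% coinsurance on $12,752 = $3,825.60. OOP would hit $7,291.80 > $5,000, so the cap limits the owner to $5,000 − $3,466.20 = $1,533.80.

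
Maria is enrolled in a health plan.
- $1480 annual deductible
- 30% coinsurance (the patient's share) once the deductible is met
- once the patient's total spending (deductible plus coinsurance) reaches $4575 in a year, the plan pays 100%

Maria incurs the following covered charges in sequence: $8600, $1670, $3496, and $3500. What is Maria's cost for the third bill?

#1 ($8600): $1480 finishes the deductible; $7120 goes to coinsurance; coinsurance $7120 × 30% = $2136. Cost to patient: $3616. OOP to date $3616.
#2 ($1670): deductible met; 30% of $1670 = $501. Patient pays $501; OOP now $4117.
#3 ($3496): deductible met; 30% of $3496 = $1048.80. Adding that to $4117 gives $5165.80, past the $4575 cap; patient pays only $4575 − $4117 = $458.

$458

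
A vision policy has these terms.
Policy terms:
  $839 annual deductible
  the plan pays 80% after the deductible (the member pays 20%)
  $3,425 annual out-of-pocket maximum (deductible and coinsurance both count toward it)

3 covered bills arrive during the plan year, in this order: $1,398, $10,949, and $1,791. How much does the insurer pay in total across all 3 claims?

Claim 1 ($1,398): deductible takes $839, $559 remains; coinsurance $559 × 20% = $111.80. Cost to member: $950.80. OOP to date $950.80. Insurer: $1,398 − $950.80 = $447.20.
Claim 2 ($10,949): deductible already satisfied, so member's share is 20% × $10,949 = $2,189.80. Member owes $2,189.80 (running OOP $3,140.60). Insurer: $10,949 − $2,189.80 = $8,759.20.
Claim 3 ($1,791): 20% coinsurance on $1,791 = $358.20. OOP would hit $3,498.80 > $3,425, so the cap limits the member to $3,425 − $3,140.60 = $284.40. Insurer: $1,791 − $284.40 = $1,506.60.
Insurer total: $447.20 + $8,759.20 + $1,506.60 = $10,713.

$10,713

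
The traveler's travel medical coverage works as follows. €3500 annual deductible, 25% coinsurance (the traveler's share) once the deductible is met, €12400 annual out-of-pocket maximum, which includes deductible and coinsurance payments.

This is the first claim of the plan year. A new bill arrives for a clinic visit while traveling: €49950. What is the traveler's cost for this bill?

€12400

The full €3500 deductible is still open; €3500 of this bill applies to it.
The remaining €46450 (= €49950 − €3500) moves to coinsurance.
Traveler's 25% share of €46450 is €11612.50.
That puts the traveler's cost at €3500 + €11612.50 = €15112.50 before any cap.
That would bring total out-of-pocket to €15112.50, past the €12400 cap. The traveler is capped at €12400 − €0 = €12400 on this claim.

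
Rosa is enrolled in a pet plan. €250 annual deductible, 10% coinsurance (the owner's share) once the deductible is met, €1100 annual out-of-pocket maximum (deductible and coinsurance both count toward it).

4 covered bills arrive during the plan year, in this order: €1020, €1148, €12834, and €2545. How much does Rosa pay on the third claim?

€658.20

Claim 1 (€1020): €250 to deductible, leaving €770; 10% of €770 = €77. Owner pays €327; OOP now €327.
Claim 2 (€1148): deductible already satisfied, so owner's share is 10% × €1148 = €114.80. Cost to owner: €114.80. OOP to date €441.80.
Claim 3 (€12834): 10% coinsurance on €12834 = €1283.40. Adding that to €441.80 gives €1725.20, past the €1100 cap; owner pays only €1100 − €441.80 = €658.20.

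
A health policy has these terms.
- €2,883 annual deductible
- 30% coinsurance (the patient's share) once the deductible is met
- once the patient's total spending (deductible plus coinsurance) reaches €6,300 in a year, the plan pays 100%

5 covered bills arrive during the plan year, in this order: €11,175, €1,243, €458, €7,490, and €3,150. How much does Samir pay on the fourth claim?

€419.10

Bill 1, €11,175: €2,883 to deductible, leaving €8,292; 30% of €8,292 = €2,487.60. Cost to patient: €5,370.60. OOP to date €5,370.60.
Bill 2, €1,243: deductible met; 30% of €1,243 = €372.90. Patient owes €372.90 (running OOP €5,743.50).
Bill 3, €458: 30% coinsurance on €458 = €137.40. Patient pays €137.40; OOP now €5,880.90.
Bill 4, €7,490: deductible already satisfied, so patient's share is 30% × €7,490 = €2,247. OOP would hit €8,127.90 > €6,300, so the cap limits the patient to €6,300 − €5,880.90 = €419.10.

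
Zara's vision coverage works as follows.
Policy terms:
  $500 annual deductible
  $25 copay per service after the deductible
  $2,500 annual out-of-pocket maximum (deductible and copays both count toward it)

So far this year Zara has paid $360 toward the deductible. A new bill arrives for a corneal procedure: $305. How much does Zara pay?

Remaining deductible: $500 − $360 = $140.
After the $140 deductible portion, $305 − $140 = $165 is subject to the copay.
Copay on this service: $25.
So the member owes $140 + $25 = $165 before any cap.
Year-to-date out-of-pocket becomes $360 + $165 = $525, still under the $2,500 maximum, so no cap applies.

$165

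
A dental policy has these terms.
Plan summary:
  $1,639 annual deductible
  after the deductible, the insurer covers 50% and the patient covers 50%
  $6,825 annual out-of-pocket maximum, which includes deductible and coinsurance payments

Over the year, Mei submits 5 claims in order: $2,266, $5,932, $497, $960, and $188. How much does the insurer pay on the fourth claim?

Claim 1 — $2,266: $1,639 finishes the deductible; $627 goes to coinsurance; coinsurance $627 × 50% = $313.50. Patient owes $1,952.50 (running OOP $1,952.50). Insurer: $2,266 − $1,952.50 = $313.50.
Claim 2 — $5,932: deductible already satisfied, so patient's share is 50% × $5,932 = $2,966. Patient owes $2,966 (running OOP $4,918.50). Insurer: $5,932 − $2,966 = $2,966.
Claim 3 — $497: deductible already satisfied, so patient's share is 50% × $497 = $248.50. Patient pays $248.50; OOP now $5,167. Insurer: $497 − $248.50 = $248.50.
Claim 4 — $960: 50% coinsurance on $960 = $480. Cost to patient: $480. OOP to date $5,647. Plan pays $960 − $480 = $480.

$480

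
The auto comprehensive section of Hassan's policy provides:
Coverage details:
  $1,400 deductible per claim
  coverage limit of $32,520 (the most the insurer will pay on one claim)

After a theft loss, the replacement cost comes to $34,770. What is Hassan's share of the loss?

$2,250

Less the $1,400 deductible: $34,770 − $1,400 = $33,370.
$33,370 exceeds the $32,520 limit, so the insurer pays the limit: $32,520.
Out of pocket: $34,770 − $32,520 = $2,250.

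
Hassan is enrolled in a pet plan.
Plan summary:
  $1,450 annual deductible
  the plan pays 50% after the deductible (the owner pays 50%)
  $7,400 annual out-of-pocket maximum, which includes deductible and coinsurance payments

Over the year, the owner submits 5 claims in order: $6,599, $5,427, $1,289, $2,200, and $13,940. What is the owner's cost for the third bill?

#1 ($6,599): deductible takes $1,450, $5,149 remains; owner's 50% is $2,574.50. Owner pays $4,024.50; OOP now $4,024.50.
#2 ($5,427): deductible already satisfied, so owner's share is 50% × $5,427 = $2,713.50. Cost to owner: $2,713.50. OOP to date $6,738.
#3 ($1,289): deductible met; 50% of $1,289 = $644.50. Cost to owner: $644.50. OOP to date $7,382.50.

$644.50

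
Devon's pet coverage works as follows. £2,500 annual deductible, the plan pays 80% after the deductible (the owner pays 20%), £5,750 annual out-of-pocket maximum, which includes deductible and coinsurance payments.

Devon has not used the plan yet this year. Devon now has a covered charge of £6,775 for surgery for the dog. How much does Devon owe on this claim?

£3,355

Nothing has been paid toward the £2,500 deductible, so the first £2,500 of this charge is applied there.
After the £2,500 deductible portion, £6,775 − £2,500 = £4,275 is subject to coinsurance.
Owner's 20% share of £4,275 is £855.
That puts the owner's cost at £2,500 + £855 = £3,355 before any cap.
Cumulative spending £0 + £3,355 = £3,355 stays under the £5,750 maximum.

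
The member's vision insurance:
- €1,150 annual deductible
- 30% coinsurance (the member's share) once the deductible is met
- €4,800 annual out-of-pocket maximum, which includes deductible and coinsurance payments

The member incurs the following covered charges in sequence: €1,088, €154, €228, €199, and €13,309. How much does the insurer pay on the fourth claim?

€139.30

#1 (€1,088): entire amount goes to the deductible. Cost to member: €1,088. OOP to date €1,088. Insurer: €1,088 − €1,088 = €0.
#2 (€154): €62 finishes the deductible; €92 goes to coinsurance; coinsurance €92 × 30% = €27.60. Member pays €89.60; OOP now €1,177.60. Insurer: €154 − €89.60 = €64.40.
#3 (€228): deductible already satisfied, so member's share is 30% × €228 = €68.40. Cost to member: €68.40. OOP to date €1,246. Plan pays €228 − €68.40 = €159.60.
#4 (€199): deductible met; 30% of €199 = €59.70. Member pays €59.70; OOP now €1,305.70. Insurer: €199 − €59.70 = €139.30.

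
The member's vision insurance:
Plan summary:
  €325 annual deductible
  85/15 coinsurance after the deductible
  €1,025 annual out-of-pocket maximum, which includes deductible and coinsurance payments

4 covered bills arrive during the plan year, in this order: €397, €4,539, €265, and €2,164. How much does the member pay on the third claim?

€8.35

Claim 1 — €397: deductible takes €325, €72 remains; coinsurance €72 × 15% = €10.80. Member owes €335.80 (running OOP €335.80).
Claim 2 — €4,539: deductible met; 15% of €4,539 = €680.85. Member pays €680.85; OOP now €1,016.65.
Claim 3 — €265: deductible already satisfied, so member's share is 15% × €265 = €39.75. That would push OOP to €1,056.40, over the €1,025 cap, so member pays €1,025 − €1,016.65 = €8.35.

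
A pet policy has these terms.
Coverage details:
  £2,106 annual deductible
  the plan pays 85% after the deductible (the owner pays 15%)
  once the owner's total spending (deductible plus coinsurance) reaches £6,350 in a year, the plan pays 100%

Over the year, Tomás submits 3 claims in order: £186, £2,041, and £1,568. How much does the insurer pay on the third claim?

£1,332.80

Bill 1, £186: all of it applies to the deductible. Cost to owner: £186. OOP to date £186. Insurer: £186 − £186 = £0.
Bill 2, £2,041: £1,920 to deductible, leaving £121; owner's 15% is £18.15. Owner pays £1,938.15; OOP now £2,124.15. Plan pays £2,041 − £1,938.15 = £102.85.
Bill 3, £1,568: deductible already satisfied, so owner's share is 15% × £1,568 = £235.20. Cost to owner: £235.20. OOP to date £2,359.35. Insurer: £1,568 − £235.20 = £1,332.80.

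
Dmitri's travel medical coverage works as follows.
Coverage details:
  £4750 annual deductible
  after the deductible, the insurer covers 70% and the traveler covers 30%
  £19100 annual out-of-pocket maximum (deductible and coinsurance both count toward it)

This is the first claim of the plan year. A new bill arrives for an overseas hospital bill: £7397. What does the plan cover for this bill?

£1852.90

Nothing has been paid toward the £4750 deductible, so the first £4750 of this charge is applied there.
That leaves £7397 − £4750 = £2647 for coinsurance.
Traveler's 30% share of £2647 is £794.10.
That puts the traveler's cost at £4750 + £794.10 = £5544.10 before any cap.
Total out-of-pocket so far would be £0 + £5544.10 = £5544.10, below the £19100 cap — no reduction.
The plan picks up £7397 − £5544.10 = £1852.90.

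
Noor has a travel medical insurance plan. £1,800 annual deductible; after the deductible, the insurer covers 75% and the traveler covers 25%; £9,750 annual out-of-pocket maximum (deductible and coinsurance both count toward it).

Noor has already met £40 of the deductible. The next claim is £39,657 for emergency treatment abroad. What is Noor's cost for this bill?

£9,710

Remaining deductible: £1,800 − £40 = £1,760.
The remaining £37,897 (= £39,657 − £1,760) moves to coinsurance.
25% of £37,897 = £9,474.25 falls to the traveler.
Traveler responsibility before any cap: £1,760 + £9,474.25 = £11,234.25.
Year-to-date out-of-pocket would reach £40 + £11,234.25 = £11,274.25, above the £9,750 maximum, so the traveler pays only £9,750 − £40 = £9,710.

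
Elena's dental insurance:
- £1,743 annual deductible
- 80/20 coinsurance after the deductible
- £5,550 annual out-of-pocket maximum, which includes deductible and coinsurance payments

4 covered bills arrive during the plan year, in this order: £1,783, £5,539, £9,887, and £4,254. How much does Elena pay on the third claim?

£1,977.40

Bill 1, £1,783: deductible takes £1,743, £40 remains; coinsurance £40 × 20% = £8. Patient pays £1,751; OOP now £1,751.
Bill 2, £5,539: 20% coinsurance on £5,539 = £1,107.80. Patient owes £1,107.80 (running OOP £2,858.80).
Bill 3, £9,887: deductible already satisfied, so patient's share is 20% × £9,887 = £1,977.40. Patient owes £1,977.40 (running OOP £4,836.20).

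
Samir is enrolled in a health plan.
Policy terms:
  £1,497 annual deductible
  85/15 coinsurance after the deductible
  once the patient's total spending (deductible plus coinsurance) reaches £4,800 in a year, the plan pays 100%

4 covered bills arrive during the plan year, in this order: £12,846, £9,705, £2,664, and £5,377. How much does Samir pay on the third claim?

Bill 1, £12,846: deductible takes £1,497, £11,349 remains; 15% of £11,349 = £1,702.35. Cost to patient: £3,199.35. OOP to date £3,199.35.
Bill 2, £9,705: deductible met; 15% of £9,705 = £1,455.75. Patient owes £1,455.75 (running OOP £4,655.10).
Bill 3, £2,664: deductible already satisfied, so patient's share is 15% × £2,664 = £399.60. OOP would hit £5,054.70 > £4,800, so the cap limits the patient to £4,800 − £4,655.10 = £144.90.

£144.90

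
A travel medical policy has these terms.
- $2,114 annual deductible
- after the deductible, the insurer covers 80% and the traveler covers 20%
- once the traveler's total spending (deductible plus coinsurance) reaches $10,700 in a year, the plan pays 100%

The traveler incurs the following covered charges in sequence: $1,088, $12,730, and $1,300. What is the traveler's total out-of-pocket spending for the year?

$4,714.80

#1 ($1,088): entire amount goes to the deductible. Traveler pays $1,088; OOP now $1,088.
#2 ($12,730): $1,026 finishes the deductible; $11,704 goes to coinsurance; coinsurance $11,704 × 20% = $2,340.80. Traveler pays $3,366.80; OOP now $4,454.80.
#3 ($1,300): 20% coinsurance on $1,300 = $260. Traveler pays $260; OOP now $4,714.80.
Summing the traveler's payments: $1,088 + $3,366.80 + $260 = $4,714.80.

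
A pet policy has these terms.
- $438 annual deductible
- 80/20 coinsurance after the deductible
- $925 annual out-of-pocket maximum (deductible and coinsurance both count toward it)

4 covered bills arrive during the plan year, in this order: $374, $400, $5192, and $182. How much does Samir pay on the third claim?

Claim 1 ($374): fully absorbed by the deductible. Owner owes $374 (running OOP $374).
Claim 2 ($400): $64 finishes the deductible; $336 goes to coinsurance; 20% of $336 = $67.20. Owner pays $131.20; OOP now $505.20.
Claim 3 ($5192): deductible already satisfied, so owner's share is 20% × $5192 = $1038.40. That would push OOP to $1543.60, over the $925 cap, so owner pays $925 − $505.20 = $419.80.

$419.80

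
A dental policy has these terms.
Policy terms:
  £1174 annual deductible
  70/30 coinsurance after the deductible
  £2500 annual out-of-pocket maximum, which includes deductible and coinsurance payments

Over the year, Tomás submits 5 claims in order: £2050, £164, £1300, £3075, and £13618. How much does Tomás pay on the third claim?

Claim 1 — £2050: £1174 finishes the deductible; £876 goes to coinsurance; patient's 30% is £262.80. Patient owes £1436.80 (running OOP £1436.80).
Claim 2 — £164: deductible met; 30% of £164 = £49.20. Patient pays £49.20; OOP now £1486.
Claim 3 — £1300: 30% coinsurance on £1300 = £390. Cost to patient: £390. OOP to date £1876.

£390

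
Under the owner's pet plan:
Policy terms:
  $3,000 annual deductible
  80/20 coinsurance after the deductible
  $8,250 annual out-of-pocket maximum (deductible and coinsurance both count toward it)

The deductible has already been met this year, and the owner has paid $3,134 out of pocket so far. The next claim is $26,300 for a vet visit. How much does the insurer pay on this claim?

With the deductible met, the entire $26,300 is subject to coinsurance.
20% of $26,300 = $5,260 falls to the owner.
Adding $5,260 to the $3,134 already spent would give $8,394, which exceeds the $8,250 cap; the owner pays just $8,250 − $3,134 = $5,116.
The plan picks up $26,300 − $5,116 = $21,184.

$21,184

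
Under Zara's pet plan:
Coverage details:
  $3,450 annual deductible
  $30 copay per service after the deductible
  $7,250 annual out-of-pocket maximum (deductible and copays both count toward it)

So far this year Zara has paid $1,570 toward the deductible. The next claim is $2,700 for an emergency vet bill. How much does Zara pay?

$1,910

Remaining deductible: $3,450 − $1,570 = $1,880.
After the $1,880 deductible portion, $2,700 − $1,880 = $820 is subject to the copay.
Copay on this service: $30.
Owner responsibility before any cap: $1,880 + $30 = $1,910.
Year-to-date out-of-pocket becomes $1,570 + $1,910 = $3,480, still under the $7,250 maximum, so no cap applies.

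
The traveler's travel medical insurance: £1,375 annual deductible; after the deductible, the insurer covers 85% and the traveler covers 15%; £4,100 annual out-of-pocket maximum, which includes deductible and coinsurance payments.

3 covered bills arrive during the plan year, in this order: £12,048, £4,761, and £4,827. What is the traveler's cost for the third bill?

£409.90

#1 (£12,048): deductible takes £1,375, £10,673 remains; traveler's 15% is £1,600.95. Cost to traveler: £2,975.95. OOP to date £2,975.95.
#2 (£4,761): deductible met; 15% of £4,761 = £714.15. Traveler pays £714.15; OOP now £3,690.10.
#3 (£4,827): deductible already satisfied, so traveler's share is 15% × £4,827 = £724.05. OOP would hit £4,414.15 > £4,100, so the cap limits the traveler to £4,100 − £3,690.10 = £409.90.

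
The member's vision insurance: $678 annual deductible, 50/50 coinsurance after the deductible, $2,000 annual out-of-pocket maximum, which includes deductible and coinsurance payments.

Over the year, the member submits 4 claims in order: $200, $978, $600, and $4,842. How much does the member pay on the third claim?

$300

Bill 1, $200: all of it applies to the deductible. Cost to member: $200. OOP to date $200.
Bill 2, $978: $478 finishes the deductible; $500 goes to coinsurance; coinsurance $500 × 50% = $250. Cost to member: $728. OOP to date $928.
Bill 3, $600: 50% coinsurance on $600 = $300. Cost to member: $300. OOP to date $1,228.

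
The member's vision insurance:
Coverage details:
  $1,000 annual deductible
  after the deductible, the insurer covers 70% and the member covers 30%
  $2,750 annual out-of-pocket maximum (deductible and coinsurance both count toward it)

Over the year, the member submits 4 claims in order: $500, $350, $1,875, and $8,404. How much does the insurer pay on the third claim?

$1,207.50

#1 ($500): entire amount goes to the deductible. Member owes $500 (running OOP $500). Insurer: $500 − $500 = $0.
#2 ($350): all of it applies to the deductible. Member owes $350 (running OOP $850). Plan pays $350 − $350 = $0.
#3 ($1,875): deductible takes $150, $1,725 remains; 30% of $1,725 = $517.50. Member pays $667.50; OOP now $1,517.50. Plan pays $1,875 − $667.50 = $1,207.50.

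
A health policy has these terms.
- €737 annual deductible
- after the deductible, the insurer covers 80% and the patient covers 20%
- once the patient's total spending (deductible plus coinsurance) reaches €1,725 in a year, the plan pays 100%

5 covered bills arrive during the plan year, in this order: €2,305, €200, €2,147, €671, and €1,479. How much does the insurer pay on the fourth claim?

Claim 1 — €2,305: €737 finishes the deductible; €1,568 goes to coinsurance; coinsurance €1,568 × 20% = €313.60. Cost to patient: €1,050.60. OOP to date €1,050.60. Plan pays €2,305 − €1,050.60 = €1,254.40.
Claim 2 — €200: 20% coinsurance on €200 = €40. Patient pays €40; OOP now €1,090.60. Insurer: €200 − €40 = €160.
Claim 3 — €2,147: deductible met; 20% of €2,147 = €429.40. Patient pays €429.40; OOP now €1,520. Plan pays €2,147 − €429.40 = €1,717.60.
Claim 4 — €671: deductible met; 20% of €671 = €134.20. Patient pays €134.20; OOP now €1,654.20. Plan pays €671 − €134.20 = €536.80.

€536.80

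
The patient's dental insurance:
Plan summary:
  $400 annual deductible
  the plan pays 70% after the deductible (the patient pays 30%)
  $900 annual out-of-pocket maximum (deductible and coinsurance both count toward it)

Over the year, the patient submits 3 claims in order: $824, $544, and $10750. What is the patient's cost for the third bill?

$209.60

Claim 1 — $824: $400 finishes the deductible; $424 goes to coinsurance; coinsurance $424 × 30% = $127.20. Patient owes $527.20 (running OOP $527.20).
Claim 2 — $544: 30% coinsurance on $544 = $163.20. Cost to patient: $163.20. OOP to date $690.40.
Claim 3 — $10750: deductible already satisfied, so patient's share is 30% × $10750 = $3225. That would push OOP to $3915.40, over the $900 cap, so patient pays $900 − $690.40 = $209.60.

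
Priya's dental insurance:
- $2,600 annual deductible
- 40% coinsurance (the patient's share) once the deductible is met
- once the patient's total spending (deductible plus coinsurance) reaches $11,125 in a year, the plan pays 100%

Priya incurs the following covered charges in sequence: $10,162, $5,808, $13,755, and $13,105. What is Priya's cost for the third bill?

$3,177

Claim 1 — $10,162: $2,600 finishes the deductible; $7,562 goes to coinsurance; patient's 40% is $3,024.80. Patient pays $5,624.80; OOP now $5,624.80.
Claim 2 — $5,808: 40% coinsurance on $5,808 = $2,323.20. Cost to patient: $2,323.20. OOP to date $7,948.
Claim 3 — $13,755: 40% coinsurance on $13,755 = $5,502. That would push OOP to $13,450, over the $11,125 cap, so patient pays $11,125 − $7,948 = $3,177.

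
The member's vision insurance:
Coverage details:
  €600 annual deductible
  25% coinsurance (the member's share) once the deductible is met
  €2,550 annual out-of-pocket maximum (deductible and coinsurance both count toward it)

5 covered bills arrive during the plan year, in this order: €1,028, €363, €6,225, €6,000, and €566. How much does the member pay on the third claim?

€1,556.25

Claim 1 — €1,028: €600 finishes the deductible; €428 goes to coinsurance; member's 25% is €107. Member owes €707 (running OOP €707).
Claim 2 — €363: deductible met; 25% of €363 = €90.75. Cost to member: €90.75. OOP to date €797.75.
Claim 3 — €6,225: deductible already satisfied, so member's share is 25% × €6,225 = €1,556.25. Cost to member: €1,556.25. OOP to date €2,354.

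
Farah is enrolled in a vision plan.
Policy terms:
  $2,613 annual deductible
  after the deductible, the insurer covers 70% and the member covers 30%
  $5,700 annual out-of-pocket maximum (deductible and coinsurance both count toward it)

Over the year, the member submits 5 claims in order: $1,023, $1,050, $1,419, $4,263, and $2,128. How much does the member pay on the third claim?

#1 ($1,023): fully absorbed by the deductible. Member owes $1,023 (running OOP $1,023).
#2 ($1,050): fully absorbed by the deductible. Cost to member: $1,050. OOP to date $2,073.
#3 ($1,419): deductible takes $540, $879 remains; member's 30% is $263.70. Member pays $803.70; OOP now $2,876.70.

$803.70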